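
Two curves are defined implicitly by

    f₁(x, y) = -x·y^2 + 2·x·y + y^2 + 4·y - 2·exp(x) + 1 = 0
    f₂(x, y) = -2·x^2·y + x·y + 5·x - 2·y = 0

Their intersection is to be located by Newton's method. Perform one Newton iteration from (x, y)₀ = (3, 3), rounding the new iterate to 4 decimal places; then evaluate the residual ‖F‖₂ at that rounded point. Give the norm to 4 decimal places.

At (3, 3): F = (-27.171074, -36.0000).
Jacobian J = [[-y^2 + 2·y - 2·exp(x), -2·x·y + 2·x + 2·y + 4], [-4·x·y + y + 5, -2·x^2 + x - 2]].
At the point, J = [[-43.171074, -2.0000], [-28.0000, -17.0000]] (det J = 677.908255).
Solving J·Δ = −F gives Δ = (-0.5752, -1.1703).
Then the next iterate is (x, y)₁ = (2.4248, 1.8297).
Re-evaluating at (2.4248, 1.8297): F = (-10.177774, -8.614753), so ‖F‖₂ = 13.3342.

13.3342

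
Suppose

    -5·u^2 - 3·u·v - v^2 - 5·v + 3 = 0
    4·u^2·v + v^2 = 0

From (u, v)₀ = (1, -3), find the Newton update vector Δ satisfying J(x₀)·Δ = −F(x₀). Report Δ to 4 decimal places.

(-0.6957, 6.8478)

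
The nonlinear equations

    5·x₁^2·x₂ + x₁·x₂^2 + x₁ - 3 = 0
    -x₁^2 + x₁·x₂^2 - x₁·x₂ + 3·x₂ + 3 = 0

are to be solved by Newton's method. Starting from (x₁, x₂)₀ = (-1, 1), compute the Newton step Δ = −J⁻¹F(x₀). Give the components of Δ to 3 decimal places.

At (-1, 1): F = (0.000, 5.000).
Jacobian J = [[10·x₁·x₂ + x₂^2 + 1, 5·x₁^2 + 2·x₁·x₂], [-2·x₁ + x₂^2 - x₂, 2·x₁·x₂ - x₁ + 3]].
At the point, J = [[-8.000, 3.000], [2.000, 2.000]] (det J = -22.000).
Solving J·Δ = −F gives Δ = (-0.682, -1.818).

(-0.682, -1.818)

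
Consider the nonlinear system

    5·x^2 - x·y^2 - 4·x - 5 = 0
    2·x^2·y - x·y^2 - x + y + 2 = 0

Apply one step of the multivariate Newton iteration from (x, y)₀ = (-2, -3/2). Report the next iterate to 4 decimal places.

At (-2, -3/2): F = (27.5000, -5.0000).
Jacobian J = [[10·x - y^2 - 4, -2·x·y], [4·x·y - y^2 - 1, 2·x^2 - 2·x·y + 1]].
At the point, J = [[-26.2500, -6.0000], [8.7500, 3.0000]] (det J = -26.2500).
Solving J·Δ = −F gives Δ = (2.0000, -4.1667).
Then the next iterate is (x, y)₁ = (0.0000, -5.6667).

(0.0000, -5.6667)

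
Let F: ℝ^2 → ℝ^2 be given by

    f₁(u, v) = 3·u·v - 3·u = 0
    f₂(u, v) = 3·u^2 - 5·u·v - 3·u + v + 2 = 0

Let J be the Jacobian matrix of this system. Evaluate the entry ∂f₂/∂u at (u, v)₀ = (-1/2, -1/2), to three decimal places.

∂f₂/∂u = 6·u - 5·v - 3.
At (-1/2, -1/2) this is -3.500.

-3.500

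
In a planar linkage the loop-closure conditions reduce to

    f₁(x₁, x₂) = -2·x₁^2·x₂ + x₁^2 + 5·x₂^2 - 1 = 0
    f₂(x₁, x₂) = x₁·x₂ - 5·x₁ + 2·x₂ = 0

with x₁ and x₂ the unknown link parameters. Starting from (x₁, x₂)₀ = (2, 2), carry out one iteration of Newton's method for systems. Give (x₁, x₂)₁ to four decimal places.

(6.3333, 5.7500)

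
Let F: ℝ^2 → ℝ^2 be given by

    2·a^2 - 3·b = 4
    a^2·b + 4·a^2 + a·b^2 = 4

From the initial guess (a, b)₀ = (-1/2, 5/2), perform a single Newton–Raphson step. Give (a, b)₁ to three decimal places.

(-2.700, 0.300)

At (-1/2, 5/2): F = (-11.000, -5.500).
Jacobian J = [[4·a, -3], [2·a·b + 8·a + b^2, a^2 + 2·a·b]].
At the point, J = [[-2.000, -3.000], [-0.250, -2.250]] (det J = 3.750).
Solving J·Δ = −F gives Δ = (-2.200, -2.200).
Then the next iterate is (a, b)₁ = (-2.700, 0.300).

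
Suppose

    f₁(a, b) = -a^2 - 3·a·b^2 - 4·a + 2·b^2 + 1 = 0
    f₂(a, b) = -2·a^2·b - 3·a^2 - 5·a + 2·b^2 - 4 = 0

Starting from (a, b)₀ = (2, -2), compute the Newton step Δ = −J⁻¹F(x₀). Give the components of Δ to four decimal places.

(-1.3810, -0.0387)

At (2, -2): F = (-27.0000, -2.0000).
Jacobian J = [[-2·a - 3·b^2 - 4, -6·a·b + 4·b], [-4·a·b - 6·a - 5, -2·a^2 + 4·b]].
At the point, J = [[-20.0000, 16.0000], [-1.0000, -16.0000]] (det J = 336.0000).
Solving J·Δ = −F gives Δ = (-1.3810, -0.0387).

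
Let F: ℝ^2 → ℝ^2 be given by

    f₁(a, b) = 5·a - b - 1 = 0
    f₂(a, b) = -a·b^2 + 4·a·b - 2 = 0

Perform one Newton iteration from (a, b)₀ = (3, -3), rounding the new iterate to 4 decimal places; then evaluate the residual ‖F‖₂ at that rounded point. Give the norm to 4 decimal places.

8.5847

At (3, -3): F = (17.0000, -65.0000).
Jacobian J = [[5, -1], [-b^2 + 4·b, -2·a·b + 4·a]].
At the point, J = [[5.0000, -1.0000], [-21.0000, 30.0000]] (det J = 129.0000).
Solving J·Δ = −F gives Δ = (-3.4496, -0.2481).
Then the next iterate is (a, b)₁ = (-0.4496, -3.2481).
Re-evaluating at (-0.4496, -3.2481): F = (0.0001, 8.584732), so ‖F‖₂ = 8.5847.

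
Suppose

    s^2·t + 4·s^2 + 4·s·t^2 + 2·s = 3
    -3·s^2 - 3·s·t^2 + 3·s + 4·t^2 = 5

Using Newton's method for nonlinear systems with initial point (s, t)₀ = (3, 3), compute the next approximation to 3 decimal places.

(2.713, 1.136)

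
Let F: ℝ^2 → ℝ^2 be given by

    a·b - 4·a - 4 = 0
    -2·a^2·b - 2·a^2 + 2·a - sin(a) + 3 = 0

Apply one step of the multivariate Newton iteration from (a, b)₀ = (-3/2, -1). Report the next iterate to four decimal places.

At (-3/2, -1): F = (3.5000, 0.997495).
Jacobian J = [[b - 4, a], [-4·a·b - 4·a - cos(a) + 2, -2·a^2]].
At the point, J = [[-5.0000, -1.5000], [1.929263, -4.5000]] (det J = 25.393894).
Solving J·Δ = −F gives Δ = (0.5613, 0.4623).
Then the next iterate is (a, b)₁ = (-0.9387, -0.5377).

(-0.9387, -0.5377)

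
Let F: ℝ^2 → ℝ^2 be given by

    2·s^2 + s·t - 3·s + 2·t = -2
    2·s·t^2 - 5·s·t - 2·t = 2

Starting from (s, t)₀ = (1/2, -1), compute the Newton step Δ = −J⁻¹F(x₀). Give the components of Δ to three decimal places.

At (1/2, -1): F = (-1.500, 3.500).
Jacobian J = [[4·s + t - 3, s + 2], [2·t^2 - 5·t, 4·s·t - 5·s - 2]].
At the point, J = [[-2.000, 2.500], [7.000, -6.500]] (det J = -4.500).
Solving J·Δ = −F gives Δ = (0.222, 0.778).

(0.222, 0.778)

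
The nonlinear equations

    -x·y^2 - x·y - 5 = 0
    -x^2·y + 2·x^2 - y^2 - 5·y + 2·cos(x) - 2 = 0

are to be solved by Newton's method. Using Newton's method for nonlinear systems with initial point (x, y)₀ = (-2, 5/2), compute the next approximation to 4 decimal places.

(-3.4083, 0.4314)

At (-2, 5/2): F = (12.5000, -23.582294).
Jacobian J = [[-y^2 - y, -2·x·y - x], [-2·x·y + 4·x - 2·sin(x), -x^2 - 2·y - 5]].
At the point, J = [[-8.7500, 12.0000], [3.818595, -14.0000]] (det J = 76.676862).
Solving J·Δ = −F gives Δ = (-1.4083, -2.0686).
Then the next iterate is (x, y)₁ = (-3.4083, 0.4314).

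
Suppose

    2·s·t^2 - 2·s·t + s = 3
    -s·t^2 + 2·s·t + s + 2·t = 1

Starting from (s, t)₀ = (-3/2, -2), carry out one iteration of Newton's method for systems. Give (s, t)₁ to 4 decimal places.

At (-3/2, -2): F = (-22.5000, 5.5000).
Jacobian J = [[2·t^2 - 2·t + 1, 4·s·t - 2·s], [-t^2 + 2·t + 1, -2·s·t + 2·s + 2]].
At the point, J = [[13.0000, 15.0000], [-7.0000, -7.0000]] (det J = 14.0000).
Solving J·Δ = −F gives Δ = (-5.3571, 6.1429).
Then the next iterate is (s, t)₁ = (-6.8571, 4.1429).

(-6.8571, 4.1429)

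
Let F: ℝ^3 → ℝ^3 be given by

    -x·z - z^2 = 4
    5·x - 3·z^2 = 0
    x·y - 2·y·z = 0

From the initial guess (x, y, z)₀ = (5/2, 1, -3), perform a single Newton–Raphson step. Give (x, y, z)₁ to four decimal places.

(3.8219, -0.0524, -2.5616)

At (5/2, 1, -3): F = (-5.5000, -14.5000, 8.5000).
Jacobian J = [[-z, 0, -x - 2·z], [5, 0, -6·z], [y, x - 2·z, -2·y]].
At the point, J = [[3.0000, 0.0000, 3.5000], [5.0000, 0.0000, 18.0000], [1.0000, 8.5000, -2.0000]] (det J = -310.2500).
Solving J·Δ = −F gives Δ = (1.3219, -1.0524, 0.4384).
Then the next iterate is (x, y, z)₁ = (3.8219, -0.0524, -2.5616).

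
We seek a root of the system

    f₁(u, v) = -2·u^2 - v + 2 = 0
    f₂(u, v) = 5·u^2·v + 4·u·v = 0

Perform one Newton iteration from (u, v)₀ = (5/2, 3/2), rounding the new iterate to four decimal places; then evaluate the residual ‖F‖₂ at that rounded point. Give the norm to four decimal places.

At (5/2, 3/2): F = (-12.0000, 61.8750).
Jacobian J = [[-4·u, -1], [10·u·v + 4·v, 5·u^2 + 4·u]].
At the point, J = [[-10.0000, -1.0000], [43.5000, 41.2500]] (det J = -369.0000).
Solving J·Δ = −F gives Δ = (-1.1738, -0.2622).
Then the next iterate is (u, v)₁ = (1.3262, 1.2378).
Re-evaluating at (1.3262, 1.2378): F = (-2.755413, 17.451534), so ‖F‖₂ = 17.6677.

17.6677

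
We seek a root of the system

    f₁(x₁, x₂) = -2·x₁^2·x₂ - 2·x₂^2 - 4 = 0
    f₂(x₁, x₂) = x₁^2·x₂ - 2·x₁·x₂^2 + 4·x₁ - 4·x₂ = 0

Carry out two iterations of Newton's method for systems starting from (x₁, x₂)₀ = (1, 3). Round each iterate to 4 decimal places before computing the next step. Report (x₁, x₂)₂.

(-1.2107, 0.3170)

At (1, 3): F = (-28.0000, -23.0000).
Jacobian J = [[-4·x₁·x₂, -2·x₁^2 - 4·x₂], [2·x₁·x₂ - 2·x₂^2 + 4, x₁^2 - 4·x₁·x₂ - 4]].
At the point, J = [[-12.0000, -14.0000], [-8.0000, -15.0000]] (det J = 68.0000).
Solving J·Δ = −F gives Δ = (-1.4412, -0.7647).
Then the next iterate is (x₁, x₂)₁ = (-0.4412, 2.2353).
Round to (-0.4412, 2.2353) and repeat: F = (-14.863368, -5.861912), J = [[3.944857, -9.330515], [-7.965561, 0.139515]].
Δ = (-0.7695, -1.9183), so (x₁, x₂)₂ = (-1.2107, 0.3170).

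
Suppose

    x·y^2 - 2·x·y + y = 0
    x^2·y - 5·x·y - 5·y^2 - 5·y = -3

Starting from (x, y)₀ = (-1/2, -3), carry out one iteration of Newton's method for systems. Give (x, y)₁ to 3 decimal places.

At (-1/2, -3): F = (-10.500, -35.250).
Jacobian J = [[y^2 - 2·y, 2·x·y - 2·x + 1], [2·x·y - 5·y, x^2 - 5·x - 10·y - 5]].
At the point, J = [[15.000, 5.000], [18.000, 27.750]] (det J = 326.250).
Solving J·Δ = −F gives Δ = (0.353, 1.041).
Then the next iterate is (x, y)₁ = (-0.147, -1.959).

(-0.147, -1.959)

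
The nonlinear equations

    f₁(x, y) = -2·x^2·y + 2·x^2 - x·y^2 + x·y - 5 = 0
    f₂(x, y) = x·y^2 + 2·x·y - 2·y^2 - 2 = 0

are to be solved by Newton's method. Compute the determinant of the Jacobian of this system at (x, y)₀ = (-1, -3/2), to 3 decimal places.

J = [[-4·x·y + 4·x - y^2 + y, -2·x^2 - 2·x·y + x], [y^2 + 2·y, 2·x·y + 2·x - 4·y]].
At the point, J = [[-13.750, -6.000], [-0.750, 7.000]].
det J = -100.750.

-100.750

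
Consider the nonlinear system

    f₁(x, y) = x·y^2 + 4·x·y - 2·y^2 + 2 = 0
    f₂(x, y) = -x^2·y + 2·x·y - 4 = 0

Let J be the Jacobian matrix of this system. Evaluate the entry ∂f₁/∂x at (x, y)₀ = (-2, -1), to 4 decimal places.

-3.0000

∂f₁/∂x = y^2 + 4·y.
At (-2, -1) this is -3.0000.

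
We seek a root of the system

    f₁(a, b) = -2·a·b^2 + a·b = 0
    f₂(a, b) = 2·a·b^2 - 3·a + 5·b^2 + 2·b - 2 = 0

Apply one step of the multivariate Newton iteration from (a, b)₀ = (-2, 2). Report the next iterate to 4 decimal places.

At (-2, 2): F = (12.0000, 12.0000).
Jacobian J = [[-2·b^2 + b, -4·a·b + a], [2·b^2 - 3, 4·a·b + 10·b + 2]].
At the point, J = [[-6.0000, 14.0000], [5.0000, 6.0000]] (det J = -106.0000).
Solving J·Δ = −F gives Δ = (-0.9057, -1.2453).
Then the next iterate is (a, b)₁ = (-2.9057, 0.7547).

(-2.9057, 0.7547)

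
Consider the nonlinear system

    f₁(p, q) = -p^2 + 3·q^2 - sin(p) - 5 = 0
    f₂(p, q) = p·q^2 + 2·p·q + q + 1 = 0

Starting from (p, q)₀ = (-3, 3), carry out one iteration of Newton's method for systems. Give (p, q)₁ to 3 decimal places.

(-1.988, 1.877)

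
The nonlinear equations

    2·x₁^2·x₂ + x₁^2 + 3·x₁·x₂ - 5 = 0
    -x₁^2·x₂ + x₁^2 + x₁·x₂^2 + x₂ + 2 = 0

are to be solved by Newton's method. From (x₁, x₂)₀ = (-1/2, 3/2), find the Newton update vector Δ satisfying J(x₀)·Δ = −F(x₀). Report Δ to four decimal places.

(-2.9211, -7.7105)

At (-1/2, 3/2): F = (-6.2500, 2.2500).
Jacobian J = [[4·x₁·x₂ + 2·x₁ + 3·x₂, 2·x₁^2 + 3·x₁], [-2·x₁·x₂ + 2·x₁ + x₂^2, -x₁^2 + 2·x₁·x₂ + 1]].
At the point, J = [[0.5000, -1.0000], [2.7500, -0.7500]] (det J = 2.3750).
Solving J·Δ = −F gives Δ = (-2.9211, -7.7105).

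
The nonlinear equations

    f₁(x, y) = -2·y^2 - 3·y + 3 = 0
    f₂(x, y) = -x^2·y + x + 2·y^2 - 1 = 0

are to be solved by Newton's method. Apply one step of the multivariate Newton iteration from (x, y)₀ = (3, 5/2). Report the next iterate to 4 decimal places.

(2.3352, 1.1923)

At (3, 5/2): F = (-17.0000, -8.0000).
Jacobian J = [[0, -4·y - 3], [-2·x·y + 1, -x^2 + 4·y]].
At the point, J = [[0.0000, -13.0000], [-14.0000, 1.0000]] (det J = -182.0000).
Solving J·Δ = −F gives Δ = (-0.6648, -1.3077).
Then the next iterate is (x, y)₁ = (2.3352, 1.1923).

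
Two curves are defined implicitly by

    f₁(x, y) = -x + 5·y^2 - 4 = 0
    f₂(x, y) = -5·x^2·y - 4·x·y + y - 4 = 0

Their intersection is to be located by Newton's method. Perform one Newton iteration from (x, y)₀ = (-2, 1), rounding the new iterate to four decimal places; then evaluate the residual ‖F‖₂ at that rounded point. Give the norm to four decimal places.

5.1887

At (-2, 1): F = (3.0000, -15.0000).
Jacobian J = [[-1, 10·y], [-10·x·y - 4·y, -5·x^2 - 4·x + 1]].
At the point, J = [[-1.0000, 10.0000], [16.0000, -11.0000]] (det J = -149.0000).
Solving J·Δ = −F gives Δ = (0.7852, -0.2215).
Then the next iterate is (x, y)₁ = (-1.2148, 0.7785).
Re-evaluating at (-1.2148, 0.7785): F = (0.245111, -5.182927), so ‖F‖₂ = 5.1887.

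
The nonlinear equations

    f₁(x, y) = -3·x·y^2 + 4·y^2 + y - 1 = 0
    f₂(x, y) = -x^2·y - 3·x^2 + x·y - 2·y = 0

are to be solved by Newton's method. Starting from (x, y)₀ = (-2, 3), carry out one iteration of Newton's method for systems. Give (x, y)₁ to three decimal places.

At (-2, 3): F = (92.000, -36.000).
Jacobian J = [[-3·y^2, -6·x·y + 8·y + 1], [-2·x·y - 6·x + y, -x^2 + x - 2]].
At the point, J = [[-27.000, 61.000], [27.000, -8.000]] (det J = -1431.000).
Solving J·Δ = −F gives Δ = (1.020, -1.057).
Then the next iterate is (x, y)₁ = (-0.980, 1.943).

(-0.980, 1.943)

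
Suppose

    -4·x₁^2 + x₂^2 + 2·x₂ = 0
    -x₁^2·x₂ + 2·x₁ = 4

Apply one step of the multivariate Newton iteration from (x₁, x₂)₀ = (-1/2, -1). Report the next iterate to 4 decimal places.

(0.0000, -18.0000)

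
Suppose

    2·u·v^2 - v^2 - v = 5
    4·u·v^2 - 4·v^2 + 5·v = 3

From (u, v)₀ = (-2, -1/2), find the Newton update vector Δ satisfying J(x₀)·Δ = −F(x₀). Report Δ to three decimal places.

At (-2, -1/2): F = (-5.750, -8.500).
Jacobian J = [[2·v^2, 4·u·v - 2·v - 1], [4·v^2, 8·u·v - 8·v + 5]].
At the point, J = [[0.500, 4.000], [1.000, 17.000]] (det J = 4.500).
Solving J·Δ = −F gives Δ = (14.167, -0.333).

(14.167, -0.333)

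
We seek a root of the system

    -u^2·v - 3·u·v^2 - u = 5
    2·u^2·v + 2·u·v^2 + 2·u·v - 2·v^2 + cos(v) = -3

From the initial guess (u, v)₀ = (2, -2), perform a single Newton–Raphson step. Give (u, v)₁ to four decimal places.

At (2, -2): F = (-23.0000, -13.416147).
Jacobian J = [[-2·u·v - 3·v^2 - 1, -u^2 - 6·u·v], [4·u·v + 2·v^2 + 2·v, 2·u^2 + 4·u·v + 2·u - 4·v - sin(v)]].
At the point, J = [[-5.0000, 20.0000], [-12.0000, 4.909297]] (det J = 215.453513).
Solving J·Δ = −F gives Δ = (-0.7213, 0.9697).
Then the next iterate is (u, v)₁ = (1.2787, -1.0303).

(1.2787, -1.0303)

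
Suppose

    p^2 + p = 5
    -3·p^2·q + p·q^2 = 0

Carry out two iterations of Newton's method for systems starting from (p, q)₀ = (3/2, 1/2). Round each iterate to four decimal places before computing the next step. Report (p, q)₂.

At (3/2, 1/2): F = (-1.2500, -3.0000).
Jacobian J = [[2·p + 1, 0], [-6·p·q + q^2, -3·p^2 + 2·p·q]].
At the point, J = [[4.0000, 0.0000], [-4.2500, -5.2500]] (det J = -21.0000).
Solving J·Δ = −F gives Δ = (0.3125, -0.8244).
Then the next iterate is (p, q)₁ = (1.8125, -0.3244).
Round to (1.8125, -0.3244) and repeat: F = (0.097656, 3.387853), J = [[4.6250, 0.0000], [3.633085, -11.031419]].
Δ = (-0.0211, 0.3002), so (p, q)₂ = (1.7914, -0.0242).

(1.7914, -0.0242)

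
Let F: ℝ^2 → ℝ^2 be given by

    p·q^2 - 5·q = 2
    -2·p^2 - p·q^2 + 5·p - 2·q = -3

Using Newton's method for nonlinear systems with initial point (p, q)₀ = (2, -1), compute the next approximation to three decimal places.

At (2, -1): F = (5.000, 5.000).
Jacobian J = [[q^2, 2·p·q - 5], [-4·p - q^2 + 5, -2·p·q - 2]].
At the point, J = [[1.000, -9.000], [-4.000, 2.000]] (det J = -34.000).
Solving J·Δ = −F gives Δ = (1.618, 0.735).
Then the next iterate is (p, q)₁ = (3.618, -0.265).

(3.618, -0.265)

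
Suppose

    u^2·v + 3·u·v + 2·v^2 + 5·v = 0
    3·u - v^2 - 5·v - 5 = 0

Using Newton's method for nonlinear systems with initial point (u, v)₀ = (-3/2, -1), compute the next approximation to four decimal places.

(-0.2667, -1.6000)

At (-3/2, -1): F = (-0.7500, -5.5000).
Jacobian J = [[2·u·v + 3·v, u^2 + 3·u + 4·v + 5], [3, -2·v - 5]].
At the point, J = [[0.0000, -1.2500], [3.0000, -3.0000]] (det J = 3.7500).
Solving J·Δ = −F gives Δ = (1.2333, -0.6000).
Then the next iterate is (u, v)₁ = (-0.2667, -1.6000).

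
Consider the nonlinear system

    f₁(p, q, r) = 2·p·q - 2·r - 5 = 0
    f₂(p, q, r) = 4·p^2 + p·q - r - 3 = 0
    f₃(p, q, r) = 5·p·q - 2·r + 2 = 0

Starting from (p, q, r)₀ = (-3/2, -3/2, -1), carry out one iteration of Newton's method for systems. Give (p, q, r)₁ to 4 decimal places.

At (-3/2, -3/2, -1): F = (1.5000, 9.2500, 15.2500).
Jacobian J = [[2·q, 2·p, -2], [8·p + q, p, -1], [5·q, 5·p, -2]].
At the point, J = [[-3.0000, -3.0000, -2.0000], [-13.5000, -1.5000, -1.0000], [-7.5000, -7.5000, -2.0000]] (det J = -108.0000).
Solving J·Δ = −F gives Δ = (0.7083, 2.3472, -3.8333).
Then the next iterate is (p, q, r)₁ = (-0.7917, 0.8472, -4.8333).

(-0.7917, 0.8472, -4.8333)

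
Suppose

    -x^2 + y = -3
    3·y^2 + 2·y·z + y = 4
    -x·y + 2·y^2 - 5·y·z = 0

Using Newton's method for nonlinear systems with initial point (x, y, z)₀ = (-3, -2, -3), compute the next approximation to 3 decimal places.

(-1.766, -1.401, -1.046)

At (-3, -2, -3): F = (-8.000, 18.000, -28.000).
Jacobian J = [[-2·x, 1, 0], [0, 6·y + 2·z + 1, 2·y], [-y, -x + 4·y - 5·z, -5·y]].
At the point, J = [[6.000, 1.000, 0.000], [0.000, -17.000, -4.000], [2.000, 10.000, 10.000]] (det J = -788.000).
Solving J·Δ = −F gives Δ = (1.234, 0.599, 1.954).
Then the next iterate is (x, y, z)₁ = (-1.766, -1.401, -1.046).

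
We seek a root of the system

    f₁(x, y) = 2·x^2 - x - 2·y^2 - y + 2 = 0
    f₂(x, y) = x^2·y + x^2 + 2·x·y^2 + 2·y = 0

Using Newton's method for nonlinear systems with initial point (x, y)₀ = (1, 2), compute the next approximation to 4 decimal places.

At (1, 2): F = (-7.0000, 15.0000).
Jacobian J = [[4·x - 1, -4·y - 1], [2·x·y + 2·x + 2·y^2, x^2 + 4·x·y + 2]].
At the point, J = [[3.0000, -9.0000], [14.0000, 11.0000]] (det J = 159.0000).
Solving J·Δ = −F gives Δ = (-0.3648, -0.8994).
Then the next iterate is (x, y)₁ = (0.6352, 1.1006).

(0.6352, 1.1006)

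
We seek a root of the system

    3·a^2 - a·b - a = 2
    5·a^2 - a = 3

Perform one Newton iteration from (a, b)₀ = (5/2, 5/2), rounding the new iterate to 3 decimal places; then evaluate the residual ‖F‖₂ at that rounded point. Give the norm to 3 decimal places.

5.970

At (5/2, 5/2): F = (8.000, 25.750).
Jacobian J = [[6·a - b - 1, -a], [10·a - 1, 0]].
At the point, J = [[11.500, -2.500], [24.000, 0.000]] (det J = 60.000).
Solving J·Δ = −F gives Δ = (-1.073, -1.735).
Then the next iterate is (a, b)₁ = (1.427, 0.765).
Re-evaluating at (1.427, 0.765): F = (1.59033, 5.75465), so ‖F‖₂ = 5.970.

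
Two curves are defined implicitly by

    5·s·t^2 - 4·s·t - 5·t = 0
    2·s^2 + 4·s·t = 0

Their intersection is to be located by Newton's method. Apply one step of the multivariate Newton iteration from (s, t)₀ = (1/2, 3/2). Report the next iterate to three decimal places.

(2.269, -7.327)

At (1/2, 3/2): F = (-4.875, 3.500).
Jacobian J = [[5·t^2 - 4·t, 10·s·t - 4·s - 5], [4·s + 4·t, 4·s]].
At the point, J = [[5.250, 0.500], [8.000, 2.000]] (det J = 6.500).
Solving J·Δ = −F gives Δ = (1.769, -8.827).
Then the next iterate is (s, t)₁ = (2.269, -7.327).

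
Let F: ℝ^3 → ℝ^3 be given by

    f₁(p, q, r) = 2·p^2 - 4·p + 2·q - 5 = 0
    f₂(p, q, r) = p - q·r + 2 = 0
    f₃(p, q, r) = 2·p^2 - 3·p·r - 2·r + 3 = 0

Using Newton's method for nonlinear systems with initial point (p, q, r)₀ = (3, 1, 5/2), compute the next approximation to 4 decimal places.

At (3, 1, 5/2): F = (3.0000, 2.5000, -6.5000).
Jacobian J = [[4·p - 4, 2, 0], [1, -r, -q], [4·p - 3·r, 0, -3·p - 2]].
At the point, J = [[8.0000, 2.0000, 0.0000], [1.0000, -2.5000, -1.0000], [4.5000, 0.0000, -11.0000]] (det J = 233.0000).
Solving J·Δ = −F gives Δ = (-0.6459, 1.0837, -0.8552).
Then the next iterate is (p, q, r)₁ = (2.3541, 2.0837, 1.6448).

(2.3541, 2.0837, 1.6448)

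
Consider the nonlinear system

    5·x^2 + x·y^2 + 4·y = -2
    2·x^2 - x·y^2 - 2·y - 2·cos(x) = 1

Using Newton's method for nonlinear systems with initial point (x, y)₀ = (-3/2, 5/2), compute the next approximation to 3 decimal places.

At (-3/2, 5/2): F = (13.875, 7.73353).
Jacobian J = [[10·x + y^2, 2·x·y + 4], [4·x - y^2 + 2·sin(x), -2·x·y - 2]].
At the point, J = [[-8.750, -3.500], [-14.24499, 5.500]] (det J = -97.98246).
Solving J·Δ = −F gives Δ = (1.055, 1.327).
Then the next iterate is (x, y)₁ = (-0.445, 3.827).

(-0.445, 3.827)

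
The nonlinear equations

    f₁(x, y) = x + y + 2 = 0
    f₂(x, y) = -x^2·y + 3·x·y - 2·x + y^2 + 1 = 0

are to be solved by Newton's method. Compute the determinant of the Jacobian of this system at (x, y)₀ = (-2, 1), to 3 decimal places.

-13.000

J = [[1, 1], [-2·x·y + 3·y - 2, -x^2 + 3·x + 2·y]].
At the point, J = [[1.000, 1.000], [5.000, -8.000]].
det J = -13.000.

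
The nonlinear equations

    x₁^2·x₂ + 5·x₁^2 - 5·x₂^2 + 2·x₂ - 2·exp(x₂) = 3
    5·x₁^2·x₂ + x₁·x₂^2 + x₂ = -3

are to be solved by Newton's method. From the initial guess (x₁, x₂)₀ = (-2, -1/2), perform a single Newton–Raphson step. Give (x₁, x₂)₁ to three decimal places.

At (-2, -1/2): F = (11.53694, -8.000).
Jacobian J = [[2·x₁·x₂ + 10·x₁, x₁^2 - 10·x₂ - 2·exp(x₂) + 2], [10·x₁·x₂ + x₂^2, 5·x₁^2 + 2·x₁·x₂ + 1]].
At the point, J = [[-18.000, 9.78694], [10.250, 23.000]] (det J = -514.31612).
Solving J·Δ = −F gives Δ = (0.668, 0.050).
Then the next iterate is (x₁, x₂)₁ = (-1.332, -0.450).

(-1.332, -0.450)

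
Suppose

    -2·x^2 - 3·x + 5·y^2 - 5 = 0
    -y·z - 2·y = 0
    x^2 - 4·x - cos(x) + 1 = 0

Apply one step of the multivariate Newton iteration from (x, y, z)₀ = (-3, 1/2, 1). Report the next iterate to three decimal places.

(-0.733, -1.031, 7.184)

At (-3, 1/2, 1): F = (-12.750, -1.500, 22.98999).
Jacobian J = [[-4·x - 3, 10·y, 0], [0, -z - 2, -y], [2·x + sin(x) - 4, 0, 0]].
At the point, J = [[9.000, 5.000, 0.000], [0.000, -3.000, -0.500], [-10.14112, 0.000, 0.000]] (det J = 25.35280).
Solving J·Δ = −F gives Δ = (2.267, -1.531, 6.184).
Then the next iterate is (x, y, z)₁ = (-0.733, -1.031, 7.184).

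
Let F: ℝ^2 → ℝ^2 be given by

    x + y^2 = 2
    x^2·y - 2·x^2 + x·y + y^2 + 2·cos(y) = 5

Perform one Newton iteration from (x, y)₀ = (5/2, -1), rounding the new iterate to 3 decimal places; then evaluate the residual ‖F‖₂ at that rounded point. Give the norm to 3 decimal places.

6.833

At (5/2, -1): F = (1.500, -24.16940).
Jacobian J = [[1, 2·y], [2·x·y - 4·x + y, x^2 + x + 2·y - 2·sin(y)]].
At the point, J = [[1.000, -2.000], [-16.000, 8.43294]] (det J = -23.56706).
Solving J·Δ = −F gives Δ = (-1.514, -0.007).
Then the next iterate is (x, y)₁ = (0.986, -1.007).
Re-evaluating at (0.986, -1.007): F = (0.00005, -6.83345), so ‖F‖₂ = 6.833.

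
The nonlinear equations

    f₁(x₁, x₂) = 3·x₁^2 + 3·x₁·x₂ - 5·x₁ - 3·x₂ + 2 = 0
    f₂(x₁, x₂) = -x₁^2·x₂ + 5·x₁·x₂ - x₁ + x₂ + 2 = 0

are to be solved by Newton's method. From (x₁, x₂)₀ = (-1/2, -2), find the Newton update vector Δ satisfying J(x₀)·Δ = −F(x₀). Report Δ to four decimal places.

(0.0607, 2.9779)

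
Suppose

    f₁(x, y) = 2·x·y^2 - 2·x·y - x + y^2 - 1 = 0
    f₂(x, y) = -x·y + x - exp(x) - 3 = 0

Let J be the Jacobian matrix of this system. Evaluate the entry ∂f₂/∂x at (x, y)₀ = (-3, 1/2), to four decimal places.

∂f₂/∂x = -y - exp(x) + 1.
At (-3, 1/2) this is 0.4502.

0.4502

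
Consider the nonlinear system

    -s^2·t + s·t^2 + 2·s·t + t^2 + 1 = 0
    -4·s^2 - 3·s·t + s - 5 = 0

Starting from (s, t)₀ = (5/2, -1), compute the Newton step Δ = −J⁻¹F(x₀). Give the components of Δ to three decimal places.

(-1.285, 0.074)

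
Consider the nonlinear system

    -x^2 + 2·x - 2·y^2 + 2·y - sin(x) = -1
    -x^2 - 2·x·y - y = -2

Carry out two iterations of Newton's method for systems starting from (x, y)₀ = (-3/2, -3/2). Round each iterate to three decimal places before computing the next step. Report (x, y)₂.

(-5.030, 6.613)

At (-3/2, -3/2): F = (-10.75251, -3.250).
Jacobian J = [[-2·x - cos(x) + 2, -4·y + 2], [-2·x - 2·y, -2·x - 1]].
At the point, J = [[4.92926, 8.000], [6.000, 2.000]] (det J = -38.14147).
Solving J·Δ = −F gives Δ = (0.118, 1.271).
Then the next iterate is (x, y)₁ = (-1.382, -0.229).
Round to (-1.382, -0.229) and repeat: F = (-3.25458, -0.31388), J = [[4.57632, 2.916], [3.222, 1.764]].
Δ = (-3.648, 6.842), so (x, y)₂ = (-5.030, 6.613).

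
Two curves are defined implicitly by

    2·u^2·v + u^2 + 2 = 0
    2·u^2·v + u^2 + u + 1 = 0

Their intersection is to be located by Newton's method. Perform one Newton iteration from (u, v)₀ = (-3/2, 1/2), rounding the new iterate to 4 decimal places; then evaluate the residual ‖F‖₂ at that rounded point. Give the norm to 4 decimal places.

At (-3/2, 1/2): F = (6.5000, 4.0000).
Jacobian J = [[4·u·v + 2·u, 2·u^2], [4·u·v + 2·u + 1, 2·u^2]].
At the point, J = [[-6.0000, 4.5000], [-5.0000, 4.5000]] (det J = -4.5000).
Solving J·Δ = −F gives Δ = (2.5000, 1.8889).
Then the next iterate is (u, v)₁ = (1.0000, 2.3889).
Re-evaluating at (1.0000, 2.3889): F = (7.7778, 7.7778), so ‖F‖₂ = 10.9995.

10.9995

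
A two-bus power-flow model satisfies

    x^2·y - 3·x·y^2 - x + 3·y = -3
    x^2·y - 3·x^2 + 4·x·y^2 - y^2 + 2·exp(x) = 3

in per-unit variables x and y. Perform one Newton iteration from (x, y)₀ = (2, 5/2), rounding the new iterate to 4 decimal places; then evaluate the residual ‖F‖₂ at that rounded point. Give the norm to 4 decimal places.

At (2, 5/2): F = (-19.0000, 53.528112).
Jacobian J = [[2·x·y - 3·y^2 - 1, x^2 - 6·x·y + 3], [2·x·y - 6·x + 4·y^2 + 2·exp(x), x^2 + 8·x·y - 2·y]].
At the point, J = [[-9.7500, -23.0000], [37.778112, 39.0000]] (det J = 488.646581).
Solving J·Δ = −F gives Δ = (-1.0031, -0.4009).
Then the next iterate is (x, y)₁ = (0.9969, 2.0991).
Re-evaluating at (0.9969, 2.0991): F = (-2.791179, 14.688439), so ‖F‖₂ = 14.9513.

14.9513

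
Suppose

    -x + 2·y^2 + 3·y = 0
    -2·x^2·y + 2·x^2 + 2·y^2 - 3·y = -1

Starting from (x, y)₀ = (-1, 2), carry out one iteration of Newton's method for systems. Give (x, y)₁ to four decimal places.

(-0.2766, 0.7021)

At (-1, 2): F = (15.0000, 1.0000).
Jacobian J = [[-1, 4·y + 3], [-4·x·y + 4·x, -2·x^2 + 4·y - 3]].
At the point, J = [[-1.0000, 11.0000], [4.0000, 3.0000]] (det J = -47.0000).
Solving J·Δ = −F gives Δ = (0.7234, -1.2979).
Then the next iterate is (x, y)₁ = (-0.2766, 0.7021).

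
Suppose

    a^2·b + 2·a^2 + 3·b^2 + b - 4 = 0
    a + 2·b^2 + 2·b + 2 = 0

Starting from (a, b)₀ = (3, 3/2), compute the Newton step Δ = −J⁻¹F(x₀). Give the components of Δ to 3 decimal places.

(-0.326, -1.522)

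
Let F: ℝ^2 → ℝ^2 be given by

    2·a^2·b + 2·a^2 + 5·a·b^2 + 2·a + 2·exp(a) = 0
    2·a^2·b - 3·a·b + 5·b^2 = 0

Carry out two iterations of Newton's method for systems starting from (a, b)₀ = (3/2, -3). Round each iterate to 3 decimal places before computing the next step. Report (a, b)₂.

(0.816, -0.587)

At (3/2, -3): F = (70.46338, 45.000).
Jacobian J = [[4·a·b + 4·a + 5·b^2 + 2·exp(a) + 2, 2·a^2 + 10·a·b], [4·a·b - 3·b, 2·a^2 - 3·a + 10·b]].
At the point, J = [[43.96338, -40.500], [-9.000, -30.000]] (det J = -1683.40134).
Solving J·Δ = −F gives Δ = (-0.173, 1.552).
Then the next iterate is (a, b)₁ = (1.327, -1.448).
Round to (1.327, -1.448) and repeat: F = (22.52727, 11.14836), J = [[17.64497, -15.69310], [-3.34198, -14.93914]].
Δ = (-0.511, 0.861), so (a, b)₂ = (0.816, -0.587).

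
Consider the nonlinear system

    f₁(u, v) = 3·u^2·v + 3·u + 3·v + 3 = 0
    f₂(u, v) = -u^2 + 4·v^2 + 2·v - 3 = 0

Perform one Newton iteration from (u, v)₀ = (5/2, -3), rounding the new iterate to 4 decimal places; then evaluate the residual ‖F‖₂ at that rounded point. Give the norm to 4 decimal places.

At (5/2, -3): F = (-54.7500, 20.7500).
Jacobian J = [[6·u·v + 3, 3·u^2 + 3], [-2·u, 8·v + 2]].
At the point, J = [[-42.0000, 21.7500], [-5.0000, -22.0000]] (det J = 1032.7500).
Solving J·Δ = −F gives Δ = (-0.7293, 1.1089).
Then the next iterate is (u, v)₁ = (1.7707, -1.8911).
Re-evaluating at (1.7707, -1.8911): F = (-15.149143, 4.387458), so ‖F‖₂ = 15.7717.

15.7717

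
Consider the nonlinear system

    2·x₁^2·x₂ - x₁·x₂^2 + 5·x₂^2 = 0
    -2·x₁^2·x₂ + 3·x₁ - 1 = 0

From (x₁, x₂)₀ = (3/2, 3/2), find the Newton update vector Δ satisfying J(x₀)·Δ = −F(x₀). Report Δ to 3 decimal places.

(0.286, -1.104)

At (3/2, 3/2): F = (14.625, -3.250).
Jacobian J = [[4·x₁·x₂ - x₂^2, 2·x₁^2 - 2·x₁·x₂ + 10·x₂], [-4·x₁·x₂ + 3, -2·x₁^2]].
At the point, J = [[6.750, 15.000], [-6.000, -4.500]] (det J = 59.625).
Solving J·Δ = −F gives Δ = (0.286, -1.104).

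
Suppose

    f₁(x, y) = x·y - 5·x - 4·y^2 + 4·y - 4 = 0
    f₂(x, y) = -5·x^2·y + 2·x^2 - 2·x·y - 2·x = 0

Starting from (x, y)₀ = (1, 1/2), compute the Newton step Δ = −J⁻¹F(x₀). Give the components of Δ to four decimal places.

(-1.5775, 0.4014)

At (1, 1/2): F = (-7.5000, -3.5000).
Jacobian J = [[y - 5, x - 8·y + 4], [-10·x·y + 4·x - 2·y - 2, -5·x^2 - 2·x]].
At the point, J = [[-4.5000, 1.0000], [-4.0000, -7.0000]] (det J = 35.5000).
Solving J·Δ = −F gives Δ = (-1.5775, 0.4014).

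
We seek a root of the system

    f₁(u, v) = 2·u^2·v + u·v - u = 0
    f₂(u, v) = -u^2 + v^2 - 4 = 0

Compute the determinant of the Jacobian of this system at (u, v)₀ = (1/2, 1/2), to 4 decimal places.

J = [[4·u·v + v - 1, 2·u^2 + u], [-2·u, 2·v]].
At the point, J = [[0.5000, 1.0000], [-1.0000, 1.0000]].
det J = 1.5000.

1.5000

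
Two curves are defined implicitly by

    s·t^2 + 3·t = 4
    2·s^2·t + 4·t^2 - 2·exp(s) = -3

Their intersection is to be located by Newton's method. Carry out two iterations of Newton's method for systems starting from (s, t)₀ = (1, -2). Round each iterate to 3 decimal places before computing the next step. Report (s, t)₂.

At (1, -2): F = (-6.000, 9.56344).
Jacobian J = [[t^2, 2·s·t + 3], [4·s·t - 2·exp(s), 2·s^2 + 8·t]].
At the point, J = [[4.000, -1.000], [-13.43656, -14.000]] (det J = -69.43656).
Solving J·Δ = −F gives Δ = (1.347, -0.610).
Then the next iterate is (s, t)₁ = (2.347, -2.610).
Round to (2.347, -2.610) and repeat: F = (4.15800, -19.41382), J = [[6.81210, -9.25134], [-45.41100, -9.86318]].
Δ = (-0.453, 0.116), so (s, t)₂ = (1.894, -2.494).

(1.894, -2.494)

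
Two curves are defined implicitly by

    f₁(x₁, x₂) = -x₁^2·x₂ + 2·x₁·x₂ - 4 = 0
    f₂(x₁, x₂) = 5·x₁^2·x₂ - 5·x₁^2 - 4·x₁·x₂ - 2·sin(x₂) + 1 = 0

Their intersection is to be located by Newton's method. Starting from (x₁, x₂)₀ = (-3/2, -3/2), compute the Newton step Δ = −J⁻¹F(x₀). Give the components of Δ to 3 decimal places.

At (-3/2, -3/2): F = (3.875, -34.13001).
Jacobian J = [[-2·x₁·x₂ + 2·x₂, -x₁^2 + 2·x₁], [10·x₁·x₂ - 10·x₁ - 4·x₂, 5·x₁^2 - 4·x₁ - 2·cos(x₂)]].
At the point, J = [[-7.500, -5.250], [43.500, 17.10853]] (det J = 100.06106).
Solving J·Δ = −F gives Δ = (1.128, -0.874).

(1.128, -0.874)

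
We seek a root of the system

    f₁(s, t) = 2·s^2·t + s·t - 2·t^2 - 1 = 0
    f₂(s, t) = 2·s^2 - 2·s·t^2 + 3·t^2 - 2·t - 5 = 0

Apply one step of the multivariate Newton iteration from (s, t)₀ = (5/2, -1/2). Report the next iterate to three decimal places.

(1.658, -0.243)

At (5/2, -1/2): F = (-9.000, 8.000).
Jacobian J = [[4·s·t + t, 2·s^2 + s - 4·t], [4·s - 2·t^2, -4·s·t + 6·t - 2]].
At the point, J = [[-5.500, 17.000], [9.500, 0.000]] (det J = -161.500).
Solving J·Δ = −F gives Δ = (-0.842, 0.257).
Then the next iterate is (s, t)₁ = (1.658, -0.243).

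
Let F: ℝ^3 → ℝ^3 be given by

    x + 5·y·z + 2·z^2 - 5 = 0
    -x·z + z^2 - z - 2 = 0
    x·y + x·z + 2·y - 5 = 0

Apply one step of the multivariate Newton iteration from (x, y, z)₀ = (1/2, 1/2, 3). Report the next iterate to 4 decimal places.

(2.7793, -1.9838, 3.9640)

At (1/2, 1/2, 3): F = (21.0000, 2.5000, -2.2500).
Jacobian J = [[1, 5·z, 5·y + 4·z], [-z, 0, -x + 2·z - 1], [y + z, x + 2, x]].
At the point, J = [[1.0000, 15.0000, 14.5000], [-3.0000, 0.0000, 4.5000], [3.5000, 2.5000, 0.5000]] (det J = 138.7500).
Solving J·Δ = −F gives Δ = (2.2793, -2.4838, 0.9640).
Then the next iterate is (x, y, z)₁ = (2.7793, -1.9838, 3.9640).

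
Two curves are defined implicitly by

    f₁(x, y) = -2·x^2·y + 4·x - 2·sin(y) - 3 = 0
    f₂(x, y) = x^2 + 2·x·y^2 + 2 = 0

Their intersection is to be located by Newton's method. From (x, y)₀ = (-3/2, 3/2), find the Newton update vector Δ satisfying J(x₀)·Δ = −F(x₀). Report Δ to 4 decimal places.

(1.3459, -0.0535)

At (-3/2, 3/2): F = (-17.744990, -2.5000).
Jacobian J = [[-4·x·y + 4, -2·x^2 - 2·cos(y)], [2·x + 2·y^2, 4·x·y]].
At the point, J = [[13.0000, -4.641474], [1.5000, -9.0000]] (det J = -110.037788).
Solving J·Δ = −F gives Δ = (1.3459, -0.0535).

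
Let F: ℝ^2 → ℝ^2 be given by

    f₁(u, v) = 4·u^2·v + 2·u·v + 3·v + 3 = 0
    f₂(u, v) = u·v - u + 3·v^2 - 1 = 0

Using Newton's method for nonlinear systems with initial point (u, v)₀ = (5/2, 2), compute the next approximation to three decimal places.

(1.583, 1.132)

At (5/2, 2): F = (69.000, 13.500).
Jacobian J = [[8·u·v + 2·v, 4·u^2 + 2·u + 3], [v - 1, u + 6·v]].
At the point, J = [[44.000, 33.000], [1.000, 14.500]] (det J = 605.000).
Solving J·Δ = −F gives Δ = (-0.917, -0.868).
Then the next iterate is (u, v)₁ = (1.583, 1.132).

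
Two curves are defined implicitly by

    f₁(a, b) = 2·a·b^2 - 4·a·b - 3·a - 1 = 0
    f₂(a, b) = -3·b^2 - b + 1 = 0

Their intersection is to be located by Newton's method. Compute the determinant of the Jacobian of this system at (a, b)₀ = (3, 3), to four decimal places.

-57.0000

J = [[2·b^2 - 4·b - 3, 4·a·b - 4·a], [0, -6·b - 1]].
At the point, J = [[3.0000, 24.0000], [0.0000, -19.0000]].
det J = -57.0000.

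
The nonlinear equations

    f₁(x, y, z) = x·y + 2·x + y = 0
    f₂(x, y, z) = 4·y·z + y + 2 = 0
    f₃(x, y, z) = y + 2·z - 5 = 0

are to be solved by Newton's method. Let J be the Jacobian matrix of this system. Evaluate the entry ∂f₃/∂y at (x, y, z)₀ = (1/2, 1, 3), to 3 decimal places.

∂f₃/∂y = 1.
At (1/2, 1, 3) this is 1.000.

1.000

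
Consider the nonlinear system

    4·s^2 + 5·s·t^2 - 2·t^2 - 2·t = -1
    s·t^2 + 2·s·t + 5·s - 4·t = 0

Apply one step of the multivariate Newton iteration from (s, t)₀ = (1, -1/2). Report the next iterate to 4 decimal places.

(2.6923, 3.9808)

At (1, -1/2): F = (6.7500, 6.2500).
Jacobian J = [[8·s + 5·t^2, 10·s·t - 4·t - 2], [t^2 + 2·t + 5, 2·s·t + 2·s - 4]].
At the point, J = [[9.2500, -5.0000], [4.2500, -3.0000]] (det J = -6.5000).
Solving J·Δ = −F gives Δ = (1.6923, 4.4808).
Then the next iterate is (s, t)₁ = (2.6923, 3.9808).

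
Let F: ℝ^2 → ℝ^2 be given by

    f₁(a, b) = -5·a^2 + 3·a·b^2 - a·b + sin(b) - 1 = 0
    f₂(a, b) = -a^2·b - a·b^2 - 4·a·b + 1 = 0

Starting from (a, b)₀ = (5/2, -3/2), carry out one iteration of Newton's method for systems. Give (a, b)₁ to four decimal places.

(1.0883, -1.0578)

At (5/2, -3/2): F = (-12.622495, 19.7500).
Jacobian J = [[-10·a + 3·b^2 - b, 6·a·b - a + cos(b)], [-2·a·b - b^2 - 4·b, -a^2 - 2·a·b - 4·a]].
At the point, J = [[-16.7500, -24.929263], [11.2500, -8.7500]] (det J = 427.016706).
Solving J·Δ = −F gives Δ = (-1.4117, 0.4422).
Then the next iterate is (a, b)₁ = (1.0883, -1.0578).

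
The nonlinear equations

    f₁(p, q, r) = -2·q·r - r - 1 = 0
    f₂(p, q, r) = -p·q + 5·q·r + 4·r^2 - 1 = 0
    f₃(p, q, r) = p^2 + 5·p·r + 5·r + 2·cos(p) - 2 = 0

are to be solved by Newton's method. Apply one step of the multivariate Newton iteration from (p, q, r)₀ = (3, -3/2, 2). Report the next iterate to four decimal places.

(0.8234, -1.0202, 1.4596)

At (3, -3/2, 2): F = (3.0000, 4.5000, 45.020015).
Jacobian J = [[0, -2·r, -2·q - 1], [-q, -p + 5·r, 5·q + 8·r], [2·p + 5·r - 2·sin(p), 0, 5·p + 5]].
At the point, J = [[0.0000, -4.0000, 2.0000], [1.5000, 7.0000, 8.5000], [15.717760, 0.0000, 20.0000]] (det J = -634.452479).
Solving J·Δ = −F gives Δ = (-2.1766, 0.4798, -0.5404).
Then the next iterate is (p, q, r)₁ = (0.8234, -1.0202, 1.4596).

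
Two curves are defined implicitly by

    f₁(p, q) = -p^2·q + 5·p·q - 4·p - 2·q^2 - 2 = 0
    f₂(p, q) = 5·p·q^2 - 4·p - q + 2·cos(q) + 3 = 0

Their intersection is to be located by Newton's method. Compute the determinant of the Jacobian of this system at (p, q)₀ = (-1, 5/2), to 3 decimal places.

J = [[-2·p·q + 5·q - 4, -p^2 + 5·p - 4·q], [5·q^2 - 4, 10·p·q - 2·sin(q) - 1]].
At the point, J = [[13.500, -16.000], [27.250, -27.19694]].
det J = 68.841.

68.841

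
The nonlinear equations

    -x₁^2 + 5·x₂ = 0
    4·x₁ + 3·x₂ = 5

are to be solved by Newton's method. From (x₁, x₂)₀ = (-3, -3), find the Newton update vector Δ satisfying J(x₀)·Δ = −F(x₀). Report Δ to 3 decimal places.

(29.000, -30.000)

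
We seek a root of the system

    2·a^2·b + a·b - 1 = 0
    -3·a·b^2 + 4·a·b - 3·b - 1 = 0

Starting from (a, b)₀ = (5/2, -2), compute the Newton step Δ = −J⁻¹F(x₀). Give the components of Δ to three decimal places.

(-0.918, 0.720)

At (5/2, -2): F = (-31.000, -45.000).
Jacobian J = [[4·a·b + b, 2·a^2 + a], [-3·b^2 + 4·b, -6·a·b + 4·a - 3]].
At the point, J = [[-22.000, 15.000], [-20.000, 37.000]] (det J = -514.000).
Solving J·Δ = −F gives Δ = (-0.918, 0.720).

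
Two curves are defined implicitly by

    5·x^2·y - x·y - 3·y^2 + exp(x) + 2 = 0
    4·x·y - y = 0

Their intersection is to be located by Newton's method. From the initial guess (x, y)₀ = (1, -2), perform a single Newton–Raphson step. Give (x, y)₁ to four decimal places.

(0.3895, -1.6280)

At (1, -2): F = (-15.281718, -6.0000).
Jacobian J = [[10·x·y - y + exp(x), 5·x^2 - x - 6·y], [4·y, 4·x - 1]].
At the point, J = [[-15.281718, 16.0000], [-8.0000, 3.0000]] (det J = 82.154845).
Solving J·Δ = −F gives Δ = (-0.6105, 0.3720).
Then the next iterate is (x, y)₁ = (0.3895, -1.6280).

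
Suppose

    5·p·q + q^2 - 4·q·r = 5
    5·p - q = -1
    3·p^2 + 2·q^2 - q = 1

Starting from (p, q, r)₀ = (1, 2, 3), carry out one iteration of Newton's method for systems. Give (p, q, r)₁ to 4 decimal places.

At (1, 2, 3): F = (-15.0000, 4.0000, 8.0000).
Jacobian J = [[5·q, 5·p + 2·q - 4·r, -4·q], [5, -1, 0], [6·p, 4·q - 1, 0]].
At the point, J = [[10.0000, -3.0000, -8.0000], [5.0000, -1.0000, 0.0000], [6.0000, 7.0000, 0.0000]] (det J = -328.0000).
Solving J·Δ = −F gives Δ = (-0.8780, -0.3902, -2.8262).
Then the next iterate is (p, q, r)₁ = (0.1220, 1.6098, 0.1738).

(0.1220, 1.6098, 0.1738)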